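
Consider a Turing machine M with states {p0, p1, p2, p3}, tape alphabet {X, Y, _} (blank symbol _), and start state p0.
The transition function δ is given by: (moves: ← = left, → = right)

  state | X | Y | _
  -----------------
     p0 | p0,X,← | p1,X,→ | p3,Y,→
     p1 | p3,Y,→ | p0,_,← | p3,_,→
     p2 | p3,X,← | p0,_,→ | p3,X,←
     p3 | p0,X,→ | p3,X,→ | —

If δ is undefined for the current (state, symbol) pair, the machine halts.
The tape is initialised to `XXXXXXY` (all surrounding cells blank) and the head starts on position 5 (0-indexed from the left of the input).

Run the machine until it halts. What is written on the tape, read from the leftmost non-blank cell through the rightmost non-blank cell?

state=p0 head=5 tape=_XXXXX[X]Y__   (p0,X)→(p0,X,←)
state=p0 head=4 tape=_XXXX[X]XY__   (p0,X)→(p0,X,←)
state=p0 head=3 tape=_XXX[X]XXY__   (p0,X)→(p0,X,←)
state=p0 head=2 tape=_XX[X]XXXY__   (p0,X)→(p0,X,←)
state=p0 head=1 tape=_X[X]XXXXY__   (p0,X)→(p0,X,←)
state=p0 head=0 tape=_[X]XXXXXY__   (p0,X)→(p0,X,←)
state=p0 head=-1 tape=[_]XXXXXXY__   (p0,_)→(p3,Y,→)
state=p3 head=0 tape=Y[X]XXXXXY__   (p3,X)→(p0,X,→)
state=p0 head=1 tape=YX[X]XXXXY__   (p0,X)→(p0,X,←)
state=p0 head=0 tape=Y[X]XXXXXY__   (p0,X)→(p0,X,←)
state=p0 head=-1 tape=[Y]XXXXXXY__   (p0,Y)→(p1,X,→)
state=p1 head=0 tape=X[X]XXXXXY__   (p1,X)→(p3,Y,→)
state=p3 head=1 tape=XY[X]XXXXY__   (p3,X)→(p0,X,→)
state=p0 head=2 tape=XYX[X]XXXY__   (p0,X)→(p0,X,←)
state=p0 head=1 tape=XY[X]XXXXY__   (p0,X)→(p0,X,←)
state=p0 head=0 tape=X[Y]XXXXXY__   (p0,Y)→(p1,X,→)
state=p1 head=1 tape=XX[X]XXXXY__   (p1,X)→(p3,Y,→)
state=p3 head=2 tape=XXY[X]XXXY__   (p3,X)→(p0,X,→)
state=p0 head=3 tape=XXYX[X]XXY__   (p0,X)→(p0,X,←)
state=p0 head=2 tape=XXY[X]XXXY__   (p0,X)→(p0,X,←)
state=p0 head=1 tape=XX[Y]XXXXY__   (p0,Y)→(p1,X,→)
state=p1 head=2 tape=XXX[X]XXXY__   (p1,X)→(p3,Y,→)
state=p3 head=3 tape=XXXY[X]XXY__   (p3,X)→(p0,X,→)
state=p0 head=4 tape=XXXYX[X]XY__   (p0,X)→(p0,X,←)
state=p0 head=3 tape=XXXY[X]XXY__   (p0,X)→(p0,X,←)
state=p0 head=2 tape=XXX[Y]XXXY__   (p0,Y)→(p1,X,→)
state=p1 head=3 tape=XXXX[X]XXY__   (p1,X)→(p3,Y,→)
state=p3 head=4 tape=XXXXY[X]XY__   (p3,X)→(p0,X,→)
state=p0 head=5 tape=XXXXYX[X]Y__   (p0,X)→(p0,X,←)
state=p0 head=4 tape=XXXXY[X]XY__   (p0,X)→(p0,X,←)
state=p0 head=3 tape=XXXX[Y]XXY__   (p0,Y)→(p1,X,→)
state=p1 head=4 tape=XXXXX[X]XY__   (p1,X)→(p3,Y,→)
state=p3 head=5 tape=XXXXXY[X]Y__   (p3,X)→(p0,X,→)
state=p0 head=6 tape=XXXXXYX[Y]__   (p0,Y)→(p1,X,→)
state=p1 head=7 tape=XXXXXYXX[_]_   (p1,_)→(p3,_,→)
state=p3 head=8 tape=XXXXXYXX_[_]
The non-blank tape span at halt is XXXXXYXX.

XXXXXYXX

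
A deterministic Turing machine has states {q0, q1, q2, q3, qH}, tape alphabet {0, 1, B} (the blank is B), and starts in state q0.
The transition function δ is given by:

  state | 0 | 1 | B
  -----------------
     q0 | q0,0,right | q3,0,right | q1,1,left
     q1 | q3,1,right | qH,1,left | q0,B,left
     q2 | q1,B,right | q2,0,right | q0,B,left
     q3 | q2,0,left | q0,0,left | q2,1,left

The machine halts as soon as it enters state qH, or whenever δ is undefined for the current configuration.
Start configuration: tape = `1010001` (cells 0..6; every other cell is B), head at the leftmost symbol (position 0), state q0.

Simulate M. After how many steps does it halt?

17

state=q0 head=0 tape=[1]010001   (q0,1)→(q3,0,right)
state=q3 head=1 tape=0[0]10001   (q3,0)→(q2,0,left)
state=q2 head=0 tape=[0]010001   (q2,0)→(q1,B,right)
state=q1 head=1 tape=B[0]10001   (q1,0)→(q3,1,right)
state=q3 head=2 tape=B1[1]0001   (q3,1)→(q0,0,left)
state=q0 head=1 tape=B[1]00001   (q0,1)→(q3,0,right)
state=q3 head=2 tape=B0[0]0001   (q3,0)→(q2,0,left)
state=q2 head=1 tape=B[0]00001   (q2,0)→(q1,B,right)
state=q1 head=2 tape=BB[0]0001   (q1,0)→(q3,1,right)
state=q3 head=3 tape=BB1[0]001   (q3,0)→(q2,0,left)
state=q2 head=2 tape=BB[1]0001   (q2,1)→(q2,0,right)
state=q2 head=3 tape=BB0[0]001   (q2,0)→(q1,B,right)
state=q1 head=4 tape=BB0B[0]01   (q1,0)→(q3,1,right)
state=q3 head=5 tape=BB0B1[0]1   (q3,0)→(q2,0,left)
state=q2 head=4 tape=BB0B[1]01   (q2,1)→(q2,0,right)
state=q2 head=5 tape=BB0B0[0]1   (q2,0)→(q1,B,right)
state=q1 head=6 tape=BB0B0B[1]   (q1,1)→(qH,1,left)
state=qH head=5 tape=BB0B0[B]1
M halts after 17 transitions.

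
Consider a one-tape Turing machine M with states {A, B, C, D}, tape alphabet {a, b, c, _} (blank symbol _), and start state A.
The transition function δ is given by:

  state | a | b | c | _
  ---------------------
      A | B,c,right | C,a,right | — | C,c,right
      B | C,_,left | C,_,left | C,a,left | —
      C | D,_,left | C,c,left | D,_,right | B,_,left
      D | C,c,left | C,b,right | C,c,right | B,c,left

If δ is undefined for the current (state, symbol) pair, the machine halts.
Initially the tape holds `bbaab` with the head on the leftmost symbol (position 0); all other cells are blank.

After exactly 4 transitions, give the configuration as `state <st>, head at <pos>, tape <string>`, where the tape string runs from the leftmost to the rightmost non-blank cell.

state B, head at -2, tape c_caab

A | __[b]baab   read b → write a, move right, go to C
C | __a[b]aab   read b → write c, move left, go to C
C | __[a]caab   read a → write _, move left, go to D
D | _[_]_caab   read _ → write c, move left, go to B
B | [_]c_caab
After 4 steps: state B, head at -2, tape c_caab.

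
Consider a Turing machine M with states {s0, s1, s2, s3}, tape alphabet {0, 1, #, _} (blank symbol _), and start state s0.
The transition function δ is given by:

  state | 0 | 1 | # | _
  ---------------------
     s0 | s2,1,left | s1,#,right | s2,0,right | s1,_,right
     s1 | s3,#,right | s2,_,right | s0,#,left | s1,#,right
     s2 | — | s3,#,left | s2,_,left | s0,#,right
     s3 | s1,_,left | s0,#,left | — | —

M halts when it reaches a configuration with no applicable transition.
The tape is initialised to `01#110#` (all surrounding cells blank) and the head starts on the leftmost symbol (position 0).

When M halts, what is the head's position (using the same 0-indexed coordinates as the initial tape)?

3

s0 | _[0]1#110#   read 0 → write 1, move left, go to s2
s2 | [_]11#110#   read _ → write #, move right, go to s0
s0 | #[1]1#110#   read 1 → write #, move right, go to s1
s1 | ##[1]#110#   read 1 → write _, move right, go to s2
s2 | ##_[#]110#   read # → write _, move left, go to s2
s2 | ##[_]_110#   read _ → write #, move right, go to s0
s0 | ###[_]110#   read _ → write _, move right, go to s1
s1 | ###_[1]10#   read 1 → write _, move right, go to s2
s2 | ###__[1]0#   read 1 → write #, move left, go to s3
s3 | ###_[_]#0#
At halt the head is at cell 3.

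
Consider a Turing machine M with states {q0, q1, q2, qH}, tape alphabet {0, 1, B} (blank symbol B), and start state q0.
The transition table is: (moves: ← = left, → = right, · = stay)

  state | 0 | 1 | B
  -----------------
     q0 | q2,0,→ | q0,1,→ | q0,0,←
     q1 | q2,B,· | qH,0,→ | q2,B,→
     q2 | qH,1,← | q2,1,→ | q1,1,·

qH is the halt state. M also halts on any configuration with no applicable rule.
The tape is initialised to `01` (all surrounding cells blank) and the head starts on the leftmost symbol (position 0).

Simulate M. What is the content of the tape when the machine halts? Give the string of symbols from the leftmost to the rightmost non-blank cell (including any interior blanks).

q0 | [0]1BB   read 0 → write 0, move →, go to q2
q2 | 0[1]BB   read 1 → write 1, move →, go to q2
q2 | 01[B]B   read B → write 1, move ·, go to q1
q1 | 01[1]B   read 1 → write 0, move →, go to qH
qH | 010[B]
The non-blank tape span at halt is 010.

010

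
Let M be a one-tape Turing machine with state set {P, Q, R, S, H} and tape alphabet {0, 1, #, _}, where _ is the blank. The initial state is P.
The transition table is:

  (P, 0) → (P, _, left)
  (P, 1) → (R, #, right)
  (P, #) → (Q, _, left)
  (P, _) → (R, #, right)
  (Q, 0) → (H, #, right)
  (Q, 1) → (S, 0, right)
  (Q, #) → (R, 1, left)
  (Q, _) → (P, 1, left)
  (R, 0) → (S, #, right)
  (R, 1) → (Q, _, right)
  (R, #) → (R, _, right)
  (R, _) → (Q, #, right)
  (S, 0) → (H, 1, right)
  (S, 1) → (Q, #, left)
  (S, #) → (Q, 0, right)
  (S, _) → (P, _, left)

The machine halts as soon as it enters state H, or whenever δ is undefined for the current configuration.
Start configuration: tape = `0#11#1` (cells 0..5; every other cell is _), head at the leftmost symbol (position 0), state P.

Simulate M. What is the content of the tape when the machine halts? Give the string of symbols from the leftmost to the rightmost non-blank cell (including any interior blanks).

#__###1

P | _[0]#11#1   read 0 → write _, move left, go to P
P | [_]_#11#1   read _ → write #, move right, go to R
R | #[_]#11#1   read _ → write #, move right, go to Q
Q | ##[#]11#1   read # → write 1, move left, go to R
R | #[#]111#1   read # → write _, move right, go to R
R | #_[1]11#1   read 1 → write _, move right, go to Q
Q | #__[1]1#1   read 1 → write 0, move right, go to S
S | #__0[1]#1   read 1 → write #, move left, go to Q
Q | #__[0]##1   read 0 → write #, move right, go to H
H | #__#[#]#1
The non-blank tape span at halt is #__###1.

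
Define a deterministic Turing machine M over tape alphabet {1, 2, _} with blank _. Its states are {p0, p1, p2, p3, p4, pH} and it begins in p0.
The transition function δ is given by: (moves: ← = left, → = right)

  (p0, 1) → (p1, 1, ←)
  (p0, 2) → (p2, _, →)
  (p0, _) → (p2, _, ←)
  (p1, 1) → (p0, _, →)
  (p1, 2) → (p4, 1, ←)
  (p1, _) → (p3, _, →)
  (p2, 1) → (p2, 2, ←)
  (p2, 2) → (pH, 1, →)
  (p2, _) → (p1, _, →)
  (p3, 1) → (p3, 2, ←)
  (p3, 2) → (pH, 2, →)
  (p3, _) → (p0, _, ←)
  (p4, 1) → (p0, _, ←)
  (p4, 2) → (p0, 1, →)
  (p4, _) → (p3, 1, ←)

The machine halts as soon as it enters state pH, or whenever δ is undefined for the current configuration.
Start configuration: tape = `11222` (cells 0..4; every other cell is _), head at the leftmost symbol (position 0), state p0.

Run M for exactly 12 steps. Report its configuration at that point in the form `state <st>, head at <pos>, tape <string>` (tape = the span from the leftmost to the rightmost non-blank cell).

state p0, head at -2, tape 21222

p0 | ___[1]1222   read 1 → write 1, move ←, go to p1
p1 | __[_]11222   read _ → write _, move →, go to p3
p3 | ___[1]1222   read 1 → write 2, move ←, go to p3
p3 | __[_]21222   read _ → write _, move ←, go to p0
p0 | _[_]_21222   read _ → write _, move ←, go to p2
p2 | [_]__21222   read _ → write _, move →, go to p1
p1 | _[_]_21222   read _ → write _, move →, go to p3
p3 | __[_]21222   read _ → write _, move ←, go to p0
p0 | _[_]_21222   read _ → write _, move ←, go to p2
p2 | [_]__21222   read _ → write _, move →, go to p1
p1 | _[_]_21222   read _ → write _, move →, go to p3
p3 | __[_]21222   read _ → write _, move ←, go to p0
p0 | _[_]_21222
After 12 steps: state p0, head at -2, tape 21222.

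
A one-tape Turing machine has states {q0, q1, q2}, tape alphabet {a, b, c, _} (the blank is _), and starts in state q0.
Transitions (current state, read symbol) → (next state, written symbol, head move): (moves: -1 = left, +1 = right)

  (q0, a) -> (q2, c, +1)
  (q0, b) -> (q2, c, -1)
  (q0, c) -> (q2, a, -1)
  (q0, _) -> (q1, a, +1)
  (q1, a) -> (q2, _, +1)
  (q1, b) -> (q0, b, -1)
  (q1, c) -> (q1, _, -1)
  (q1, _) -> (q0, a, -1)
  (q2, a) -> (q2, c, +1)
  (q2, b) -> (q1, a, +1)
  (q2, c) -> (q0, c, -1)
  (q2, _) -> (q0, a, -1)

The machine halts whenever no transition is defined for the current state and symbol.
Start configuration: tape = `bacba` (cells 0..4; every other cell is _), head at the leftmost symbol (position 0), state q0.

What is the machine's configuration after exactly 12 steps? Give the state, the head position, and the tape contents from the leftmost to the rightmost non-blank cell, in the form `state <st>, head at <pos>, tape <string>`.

q0 | __[b]acba   read b → write c, move -1, go to q2
q2 | _[_]cacba   read _ → write a, move -1, go to q0
q0 | [_]acacba   read _ → write a, move +1, go to q1
q1 | a[a]cacba   read a → write _, move +1, go to q2
q2 | a_[c]acba   read c → write c, move -1, go to q0
q0 | a[_]cacba   read _ → write a, move +1, go to q1
q1 | aa[c]acba   read c → write _, move -1, go to q1
q1 | a[a]_acba   read a → write _, move +1, go to q2
q2 | a_[_]acba   read _ → write a, move -1, go to q0
q0 | a[_]aacba   read _ → write a, move +1, go to q1
q1 | aa[a]acba   read a → write _, move +1, go to q2
q2 | aa_[a]cba   read a → write c, move +1, go to q2
q2 | aa_c[c]ba
After 12 steps: state q2, head at 2, tape aa_ccba.

state q2, head at 2, tape aa_ccba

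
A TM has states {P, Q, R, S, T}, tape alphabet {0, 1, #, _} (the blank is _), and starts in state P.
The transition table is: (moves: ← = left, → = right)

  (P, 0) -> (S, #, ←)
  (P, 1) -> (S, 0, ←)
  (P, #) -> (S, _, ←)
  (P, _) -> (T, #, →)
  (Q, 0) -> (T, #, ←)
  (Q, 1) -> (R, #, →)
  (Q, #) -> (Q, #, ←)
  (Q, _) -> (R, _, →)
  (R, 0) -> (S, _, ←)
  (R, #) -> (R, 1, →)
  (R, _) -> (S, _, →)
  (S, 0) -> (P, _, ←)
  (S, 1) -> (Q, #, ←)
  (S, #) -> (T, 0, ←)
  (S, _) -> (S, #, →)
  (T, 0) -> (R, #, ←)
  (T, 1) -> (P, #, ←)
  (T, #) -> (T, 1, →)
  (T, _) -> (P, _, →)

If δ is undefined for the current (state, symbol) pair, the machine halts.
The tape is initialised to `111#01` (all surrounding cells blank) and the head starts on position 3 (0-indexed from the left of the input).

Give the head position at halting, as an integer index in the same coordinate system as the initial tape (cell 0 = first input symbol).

state=P head=3 tape=_111[#]01   (P,#)→(S,_,←)
state=S head=2 tape=_11[1]_01   (S,1)→(Q,#,←)
state=Q head=1 tape=_1[1]#_01   (Q,1)→(R,#,→)
state=R head=2 tape=_1#[#]_01   (R,#)→(R,1,→)
state=R head=3 tape=_1#1[_]01   (R,_)→(S,_,→)
state=S head=4 tape=_1#1_[0]1   (S,0)→(P,_,←)
state=P head=3 tape=_1#1[_]_1   (P,_)→(T,#,→)
state=T head=4 tape=_1#1#[_]1   (T,_)→(P,_,→)
state=P head=5 tape=_1#1#_[1]   (P,1)→(S,0,←)
state=S head=4 tape=_1#1#[_]0   (S,_)→(S,#,→)
state=S head=5 tape=_1#1##[0]   (S,0)→(P,_,←)
state=P head=4 tape=_1#1#[#]_   (P,#)→(S,_,←)
state=S head=3 tape=_1#1[#]__   (S,#)→(T,0,←)
state=T head=2 tape=_1#[1]0__   (T,1)→(P,#,←)
state=P head=1 tape=_1[#]#0__   (P,#)→(S,_,←)
state=S head=0 tape=_[1]_#0__   (S,1)→(Q,#,←)
state=Q head=-1 tape=[_]#_#0__   (Q,_)→(R,_,→)
state=R head=0 tape=_[#]_#0__   (R,#)→(R,1,→)
state=R head=1 tape=_1[_]#0__   (R,_)→(S,_,→)
state=S head=2 tape=_1_[#]0__   (S,#)→(T,0,←)
state=T head=1 tape=_1[_]00__   (T,_)→(P,_,→)
state=P head=2 tape=_1_[0]0__   (P,0)→(S,#,←)
state=S head=1 tape=_1[_]#0__   (S,_)→(S,#,→)
state=S head=2 tape=_1#[#]0__   (S,#)→(T,0,←)
state=T head=1 tape=_1[#]00__   (T,#)→(T,1,→)
state=T head=2 tape=_11[0]0__   (T,0)→(R,#,←)
state=R head=1 tape=_1[1]#0__
At halt the head is at cell 1.

1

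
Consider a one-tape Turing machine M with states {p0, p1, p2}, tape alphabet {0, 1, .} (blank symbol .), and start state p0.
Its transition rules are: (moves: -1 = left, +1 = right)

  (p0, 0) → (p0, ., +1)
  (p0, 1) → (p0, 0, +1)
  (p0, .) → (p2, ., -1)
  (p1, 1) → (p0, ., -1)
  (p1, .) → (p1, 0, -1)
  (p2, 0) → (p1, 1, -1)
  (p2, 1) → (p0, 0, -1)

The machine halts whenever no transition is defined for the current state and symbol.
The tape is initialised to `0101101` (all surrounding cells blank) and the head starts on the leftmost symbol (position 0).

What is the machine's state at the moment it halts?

p1

state=p0 head=0 tape=[0]101101.   (p0,0)→(p0,.,+1)
state=p0 head=1 tape=.[1]01101.   (p0,1)→(p0,0,+1)
state=p0 head=2 tape=.0[0]1101.   (p0,0)→(p0,.,+1)
state=p0 head=3 tape=.0.[1]101.   (p0,1)→(p0,0,+1)
state=p0 head=4 tape=.0.0[1]01.   (p0,1)→(p0,0,+1)
state=p0 head=5 tape=.0.00[0]1.   (p0,0)→(p0,.,+1)
state=p0 head=6 tape=.0.00.[1].   (p0,1)→(p0,0,+1)
state=p0 head=7 tape=.0.00.0[.]   (p0,.)→(p2,.,-1)
state=p2 head=6 tape=.0.00.[0].   (p2,0)→(p1,1,-1)
state=p1 head=5 tape=.0.00[.]1.   (p1,.)→(p1,0,-1)
state=p1 head=4 tape=.0.0[0]01.
No transition is defined for (p1, 0); M halts in state p1.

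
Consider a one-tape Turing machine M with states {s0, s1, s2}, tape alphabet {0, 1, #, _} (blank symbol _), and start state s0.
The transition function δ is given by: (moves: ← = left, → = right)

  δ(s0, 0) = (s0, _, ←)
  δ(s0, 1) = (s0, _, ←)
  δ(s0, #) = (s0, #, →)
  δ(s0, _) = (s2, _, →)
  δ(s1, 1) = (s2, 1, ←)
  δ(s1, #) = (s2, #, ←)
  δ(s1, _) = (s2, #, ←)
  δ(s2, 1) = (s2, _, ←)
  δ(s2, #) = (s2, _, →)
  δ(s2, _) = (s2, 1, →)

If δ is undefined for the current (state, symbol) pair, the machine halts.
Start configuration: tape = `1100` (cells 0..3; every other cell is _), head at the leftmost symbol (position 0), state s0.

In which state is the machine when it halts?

state=s0 head=0 tape=_[1]100   (s0,1)→(s0,_,←)
state=s0 head=-1 tape=[_]_100   (s0,_)→(s2,_,→)
state=s2 head=0 tape=_[_]100   (s2,_)→(s2,1,→)
state=s2 head=1 tape=_1[1]00   (s2,1)→(s2,_,←)
state=s2 head=0 tape=_[1]_00   (s2,1)→(s2,_,←)
state=s2 head=-1 tape=[_]__00   (s2,_)→(s2,1,→)
state=s2 head=0 tape=1[_]_00   (s2,_)→(s2,1,→)
state=s2 head=1 tape=11[_]00   (s2,_)→(s2,1,→)
state=s2 head=2 tape=111[0]0
No transition is defined for (s2, 0); M halts in state s2.

s2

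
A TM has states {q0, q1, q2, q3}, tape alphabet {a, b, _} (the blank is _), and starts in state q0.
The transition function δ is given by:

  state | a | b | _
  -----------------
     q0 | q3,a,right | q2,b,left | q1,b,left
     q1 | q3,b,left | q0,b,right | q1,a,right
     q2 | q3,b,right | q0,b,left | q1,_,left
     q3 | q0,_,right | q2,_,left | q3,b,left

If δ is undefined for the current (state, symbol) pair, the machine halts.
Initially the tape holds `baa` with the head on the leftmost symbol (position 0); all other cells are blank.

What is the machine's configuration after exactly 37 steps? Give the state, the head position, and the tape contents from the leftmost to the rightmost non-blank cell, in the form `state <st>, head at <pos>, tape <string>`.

state q2, head at -1, tape aaabb_bbb

q0 | ____[b]aa__   read b → write b, move left, go to q2
q2 | ___[_]baa__   read _ → write _, move left, go to q1
q1 | __[_]_baa__   read _ → write a, move right, go to q1
q1 | __a[_]baa__   read _ → write a, move right, go to q1
q1 | __aa[b]aa__   read b → write b, move right, go to q0
q0 | __aab[a]a__   read a → write a, move right, go to q3
q3 | __aaba[a]__   read a → write _, move right, go to q0
q0 | __aaba_[_]_   read _ → write b, move left, go to q1
q1 | __aaba[_]b_   read _ → write a, move right, go to q1
q1 | __aabaa[b]_   read b → write b, move right, go to q0
q0 | __aabaab[_]   read _ → write b, move left, go to q1
q1 | __aabaa[b]b   read b → write b, move right, go to q0
q0 | __aabaab[b]   read b → write b, move left, go to q2
q2 | __aabaa[b]b   read b → write b, move left, go to q0
q0 | __aaba[a]bb   read a → write a, move right, go to q3
q3 | __aabaa[b]b   read b → write _, move left, go to q2
q2 | __aaba[a]_b   read a → write b, move right, go to q3
q3 | __aabab[_]b   read _ → write b, move left, go to q3
q3 | __aaba[b]bb   read b → write _, move left, go to q2
q2 | __aab[a]_bb   read a → write b, move right, go to q3
q3 | __aabb[_]bb   read _ → write b, move left, go to q3
q3 | __aab[b]bbb   read b → write _, move left, go to q2
q2 | __aa[b]_bbb   read b → write b, move left, go to q0
q0 | __a[a]b_bbb   read a → write a, move right, go to q3
q3 | __aa[b]_bbb   read b → write _, move left, go to q2
q2 | __a[a]__bbb   read a → write b, move right, go to q3
q3 | __ab[_]_bbb   read _ → write b, move left, go to q3
q3 | __a[b]b_bbb   read b → write _, move left, go to q2
q2 | __[a]_b_bbb   read a → write b, move right, go to q3
q3 | __b[_]b_bbb   read _ → write b, move left, go to q3
q3 | __[b]bb_bbb   read b → write _, move left, go to q2
q2 | _[_]_bb_bbb   read _ → write _, move left, go to q1
q1 | [_]__bb_bbb   read _ → write a, move right, go to q1
q1 | a[_]_bb_bbb   read _ → write a, move right, go to q1
q1 | aa[_]bb_bbb   read _ → write a, move right, go to q1
q1 | aaa[b]b_bbb   read b → write b, move right, go to q0
q0 | aaab[b]_bbb   read b → write b, move left, go to q2
q2 | aaa[b]b_bbb
After 37 steps: state q2, head at -1, tape aaabb_bbb.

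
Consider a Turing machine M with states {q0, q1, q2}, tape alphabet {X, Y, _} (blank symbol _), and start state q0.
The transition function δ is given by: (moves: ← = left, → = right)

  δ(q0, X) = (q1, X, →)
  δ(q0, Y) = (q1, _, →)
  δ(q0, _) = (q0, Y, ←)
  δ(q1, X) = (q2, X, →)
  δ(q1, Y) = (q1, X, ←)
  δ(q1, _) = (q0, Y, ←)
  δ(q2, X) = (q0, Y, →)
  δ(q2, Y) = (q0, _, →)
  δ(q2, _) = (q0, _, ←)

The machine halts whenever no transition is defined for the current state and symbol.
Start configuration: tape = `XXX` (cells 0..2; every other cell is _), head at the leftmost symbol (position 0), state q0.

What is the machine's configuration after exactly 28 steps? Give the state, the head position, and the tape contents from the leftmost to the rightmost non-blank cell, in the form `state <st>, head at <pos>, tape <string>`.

state q1, head at 6, tape XXYXYXY

state=q0 head=0 tape=[X]XX____   (q0,X)→(q1,X,→)
state=q1 head=1 tape=X[X]X____   (q1,X)→(q2,X,→)
state=q2 head=2 tape=XX[X]____   (q2,X)→(q0,Y,→)
state=q0 head=3 tape=XXY[_]___   (q0,_)→(q0,Y,←)
state=q0 head=2 tape=XX[Y]Y___   (q0,Y)→(q1,_,→)
state=q1 head=3 tape=XX_[Y]___   (q1,Y)→(q1,X,←)
state=q1 head=2 tape=XX[_]X___   (q1,_)→(q0,Y,←)
state=q0 head=1 tape=X[X]YX___   (q0,X)→(q1,X,→)
state=q1 head=2 tape=XX[Y]X___   (q1,Y)→(q1,X,←)
state=q1 head=1 tape=X[X]XX___   (q1,X)→(q2,X,→)
state=q2 head=2 tape=XX[X]X___   (q2,X)→(q0,Y,→)
state=q0 head=3 tape=XXY[X]___   (q0,X)→(q1,X,→)
state=q1 head=4 tape=XXYX[_]__   (q1,_)→(q0,Y,←)
state=q0 head=3 tape=XXY[X]Y__   (q0,X)→(q1,X,→)
state=q1 head=4 tape=XXYX[Y]__   (q1,Y)→(q1,X,←)
state=q1 head=3 tape=XXY[X]X__   (q1,X)→(q2,X,→)
state=q2 head=4 tape=XXYX[X]__   (q2,X)→(q0,Y,→)
state=q0 head=5 tape=XXYXY[_]_   (q0,_)→(q0,Y,←)
state=q0 head=4 tape=XXYX[Y]Y_   (q0,Y)→(q1,_,→)
state=q1 head=5 tape=XXYX_[Y]_   (q1,Y)→(q1,X,←)
state=q1 head=4 tape=XXYX[_]X_   (q1,_)→(q0,Y,←)
state=q0 head=3 tape=XXY[X]YX_   (q0,X)→(q1,X,→)
state=q1 head=4 tape=XXYX[Y]X_   (q1,Y)→(q1,X,←)
state=q1 head=3 tape=XXY[X]XX_   (q1,X)→(q2,X,→)
state=q2 head=4 tape=XXYX[X]X_   (q2,X)→(q0,Y,→)
state=q0 head=5 tape=XXYXY[X]_   (q0,X)→(q1,X,→)
state=q1 head=6 tape=XXYXYX[_]   (q1,_)→(q0,Y,←)
state=q0 head=5 tape=XXYXY[X]Y   (q0,X)→(q1,X,→)
state=q1 head=6 tape=XXYXYX[Y]
After 28 steps: state q1, head at 6, tape XXYXYXY.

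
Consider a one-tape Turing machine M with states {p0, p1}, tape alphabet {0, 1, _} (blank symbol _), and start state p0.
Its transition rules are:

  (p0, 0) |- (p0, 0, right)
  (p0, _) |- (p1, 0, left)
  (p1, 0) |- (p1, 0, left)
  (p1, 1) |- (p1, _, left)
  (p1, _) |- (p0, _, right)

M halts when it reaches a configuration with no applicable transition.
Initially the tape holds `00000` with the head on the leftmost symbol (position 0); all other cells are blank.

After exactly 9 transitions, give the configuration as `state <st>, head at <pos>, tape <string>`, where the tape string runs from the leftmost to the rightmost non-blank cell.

state p1, head at 1, tape 000000

p0 | [0]0000_   read 0 → write 0, move right, go to p0
p0 | 0[0]000_   read 0 → write 0, move right, go to p0
p0 | 00[0]00_   read 0 → write 0, move right, go to p0
p0 | 000[0]0_   read 0 → write 0, move right, go to p0
p0 | 0000[0]_   read 0 → write 0, move right, go to p0
p0 | 00000[_]   read _ → write 0, move left, go to p1
p1 | 0000[0]0   read 0 → write 0, move left, go to p1
p1 | 000[0]00   read 0 → write 0, move left, go to p1
p1 | 00[0]000   read 0 → write 0, move left, go to p1
p1 | 0[0]0000
After 9 steps: state p1, head at 1, tape 000000.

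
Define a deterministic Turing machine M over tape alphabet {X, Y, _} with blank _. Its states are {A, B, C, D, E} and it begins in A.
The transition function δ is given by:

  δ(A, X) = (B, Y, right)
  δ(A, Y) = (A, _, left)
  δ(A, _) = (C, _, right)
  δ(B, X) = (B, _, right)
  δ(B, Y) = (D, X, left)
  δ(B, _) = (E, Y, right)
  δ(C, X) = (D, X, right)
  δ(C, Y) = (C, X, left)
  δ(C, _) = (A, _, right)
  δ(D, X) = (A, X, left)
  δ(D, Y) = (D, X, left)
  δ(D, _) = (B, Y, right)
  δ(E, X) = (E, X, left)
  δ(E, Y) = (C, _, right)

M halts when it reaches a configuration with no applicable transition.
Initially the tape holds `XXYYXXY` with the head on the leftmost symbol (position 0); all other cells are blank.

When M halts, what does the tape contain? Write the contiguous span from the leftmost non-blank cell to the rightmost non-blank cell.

state=A head=0 tape=[X]XYYXXY__   (A,X)→(B,Y,right)
state=B head=1 tape=Y[X]YYXXY__   (B,X)→(B,_,right)
state=B head=2 tape=Y_[Y]YXXY__   (B,Y)→(D,X,left)
state=D head=1 tape=Y[_]XYXXY__   (D,_)→(B,Y,right)
state=B head=2 tape=YY[X]YXXY__   (B,X)→(B,_,right)
state=B head=3 tape=YY_[Y]XXY__   (B,Y)→(D,X,left)
state=D head=2 tape=YY[_]XXXY__   (D,_)→(B,Y,right)
state=B head=3 tape=YYY[X]XXY__   (B,X)→(B,_,right)
state=B head=4 tape=YYY_[X]XY__   (B,X)→(B,_,right)
state=B head=5 tape=YYY__[X]Y__   (B,X)→(B,_,right)
state=B head=6 tape=YYY___[Y]__   (B,Y)→(D,X,left)
state=D head=5 tape=YYY__[_]X__   (D,_)→(B,Y,right)
state=B head=6 tape=YYY__Y[X]__   (B,X)→(B,_,right)
state=B head=7 tape=YYY__Y_[_]_   (B,_)→(E,Y,right)
state=E head=8 tape=YYY__Y_Y[_]
The non-blank tape span at halt is YYY__Y_Y.

YYY__Y_Y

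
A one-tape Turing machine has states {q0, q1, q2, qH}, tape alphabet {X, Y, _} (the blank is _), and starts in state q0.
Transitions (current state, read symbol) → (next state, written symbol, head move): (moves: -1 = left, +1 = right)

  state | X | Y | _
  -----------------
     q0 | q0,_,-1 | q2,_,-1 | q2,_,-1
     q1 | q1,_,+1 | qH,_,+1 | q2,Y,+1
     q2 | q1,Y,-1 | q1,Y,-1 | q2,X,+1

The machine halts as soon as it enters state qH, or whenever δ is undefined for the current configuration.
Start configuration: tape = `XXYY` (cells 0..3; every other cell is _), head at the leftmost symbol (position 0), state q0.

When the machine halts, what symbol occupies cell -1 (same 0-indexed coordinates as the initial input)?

X

q0 | __[X]XYY   read X → write _, move -1, go to q0
q0 | _[_]_XYY   read _ → write _, move -1, go to q2
q2 | [_]__XYY   read _ → write X, move +1, go to q2
q2 | X[_]_XYY   read _ → write X, move +1, go to q2
q2 | XX[_]XYY   read _ → write X, move +1, go to q2
q2 | XXX[X]YY   read X → write Y, move -1, go to q1
q1 | XX[X]YYY   read X → write _, move +1, go to q1
q1 | XX_[Y]YY   read Y → write _, move +1, go to qH
qH | XX__[Y]Y
Cell -1 holds X when M halts.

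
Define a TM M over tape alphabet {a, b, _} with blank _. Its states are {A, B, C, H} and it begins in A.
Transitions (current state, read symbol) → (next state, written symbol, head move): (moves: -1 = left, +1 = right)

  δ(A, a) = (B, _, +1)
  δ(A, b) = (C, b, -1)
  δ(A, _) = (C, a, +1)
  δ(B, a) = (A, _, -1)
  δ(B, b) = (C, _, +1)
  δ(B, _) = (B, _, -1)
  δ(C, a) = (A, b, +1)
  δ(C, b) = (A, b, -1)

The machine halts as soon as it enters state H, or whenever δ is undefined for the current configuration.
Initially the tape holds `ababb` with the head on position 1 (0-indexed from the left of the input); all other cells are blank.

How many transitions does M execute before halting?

state=A head=1 tape=_a[b]abb_   (A,b)→(C,b,-1)
state=C head=0 tape=_[a]babb_   (C,a)→(A,b,+1)
state=A head=1 tape=_b[b]abb_   (A,b)→(C,b,-1)
state=C head=0 tape=_[b]babb_   (C,b)→(A,b,-1)
state=A head=-1 tape=[_]bbabb_   (A,_)→(C,a,+1)
state=C head=0 tape=a[b]babb_   (C,b)→(A,b,-1)
state=A head=-1 tape=[a]bbabb_   (A,a)→(B,_,+1)
state=B head=0 tape=_[b]babb_   (B,b)→(C,_,+1)
state=C head=1 tape=__[b]abb_   (C,b)→(A,b,-1)
state=A head=0 tape=_[_]babb_   (A,_)→(C,a,+1)
state=C head=1 tape=_a[b]abb_   (C,b)→(A,b,-1)
state=A head=0 tape=_[a]babb_   (A,a)→(B,_,+1)
state=B head=1 tape=__[b]abb_   (B,b)→(C,_,+1)
state=C head=2 tape=___[a]bb_   (C,a)→(A,b,+1)
state=A head=3 tape=___b[b]b_   (A,b)→(C,b,-1)
state=C head=2 tape=___[b]bb_   (C,b)→(A,b,-1)
state=A head=1 tape=__[_]bbb_   (A,_)→(C,a,+1)
state=C head=2 tape=__a[b]bb_   (C,b)→(A,b,-1)
state=A head=1 tape=__[a]bbb_   (A,a)→(B,_,+1)
state=B head=2 tape=___[b]bb_   (B,b)→(C,_,+1)
state=C head=3 tape=____[b]b_   (C,b)→(A,b,-1)
state=A head=2 tape=___[_]bb_   (A,_)→(C,a,+1)
state=C head=3 tape=___a[b]b_   (C,b)→(A,b,-1)
state=A head=2 tape=___[a]bb_   (A,a)→(B,_,+1)
state=B head=3 tape=____[b]b_   (B,b)→(C,_,+1)
state=C head=4 tape=_____[b]_   (C,b)→(A,b,-1)
state=A head=3 tape=____[_]b_   (A,_)→(C,a,+1)
state=C head=4 tape=____a[b]_   (C,b)→(A,b,-1)
state=A head=3 tape=____[a]b_   (A,a)→(B,_,+1)
state=B head=4 tape=_____[b]_   (B,b)→(C,_,+1)
state=C head=5 tape=______[_]
M halts after 30 transitions.

30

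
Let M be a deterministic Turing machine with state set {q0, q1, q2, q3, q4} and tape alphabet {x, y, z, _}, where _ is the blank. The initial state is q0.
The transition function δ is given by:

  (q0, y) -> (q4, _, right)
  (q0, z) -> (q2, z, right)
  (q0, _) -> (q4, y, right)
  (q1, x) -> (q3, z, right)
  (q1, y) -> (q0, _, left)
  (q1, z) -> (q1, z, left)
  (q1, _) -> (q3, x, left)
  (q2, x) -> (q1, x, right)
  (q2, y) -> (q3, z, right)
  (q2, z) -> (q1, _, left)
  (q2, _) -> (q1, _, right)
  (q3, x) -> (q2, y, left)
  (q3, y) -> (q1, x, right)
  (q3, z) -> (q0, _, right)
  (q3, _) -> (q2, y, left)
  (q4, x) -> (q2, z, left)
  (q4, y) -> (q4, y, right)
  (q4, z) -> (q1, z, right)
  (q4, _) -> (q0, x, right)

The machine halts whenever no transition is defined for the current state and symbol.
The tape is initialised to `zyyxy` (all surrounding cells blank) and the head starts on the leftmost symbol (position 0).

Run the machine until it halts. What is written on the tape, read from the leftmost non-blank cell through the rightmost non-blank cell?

yxxzz_yyx

state=q0 head=0 tape=___[z]yyxy_   (q0,z)→(q2,z,right)
state=q2 head=1 tape=___z[y]yxy_   (q2,y)→(q3,z,right)
state=q3 head=2 tape=___zz[y]xy_   (q3,y)→(q1,x,right)
state=q1 head=3 tape=___zzx[x]y_   (q1,x)→(q3,z,right)
state=q3 head=4 tape=___zzxz[y]_   (q3,y)→(q1,x,right)
state=q1 head=5 tape=___zzxzx[_]   (q1,_)→(q3,x,left)
state=q3 head=4 tape=___zzxz[x]x   (q3,x)→(q2,y,left)
state=q2 head=3 tape=___zzx[z]yx   (q2,z)→(q1,_,left)
state=q1 head=2 tape=___zz[x]_yx   (q1,x)→(q3,z,right)
state=q3 head=3 tape=___zzz[_]yx   (q3,_)→(q2,y,left)
state=q2 head=2 tape=___zz[z]yyx   (q2,z)→(q1,_,left)
state=q1 head=1 tape=___z[z]_yyx   (q1,z)→(q1,z,left)
state=q1 head=0 tape=___[z]z_yyx   (q1,z)→(q1,z,left)
state=q1 head=-1 tape=__[_]zz_yyx   (q1,_)→(q3,x,left)
state=q3 head=-2 tape=_[_]xzz_yyx   (q3,_)→(q2,y,left)
state=q2 head=-3 tape=[_]yxzz_yyx   (q2,_)→(q1,_,right)
state=q1 head=-2 tape=_[y]xzz_yyx   (q1,y)→(q0,_,left)
state=q0 head=-3 tape=[_]_xzz_yyx   (q0,_)→(q4,y,right)
state=q4 head=-2 tape=y[_]xzz_yyx   (q4,_)→(q0,x,right)
state=q0 head=-1 tape=yx[x]zz_yyx
The non-blank tape span at halt is yxxzz_yyx.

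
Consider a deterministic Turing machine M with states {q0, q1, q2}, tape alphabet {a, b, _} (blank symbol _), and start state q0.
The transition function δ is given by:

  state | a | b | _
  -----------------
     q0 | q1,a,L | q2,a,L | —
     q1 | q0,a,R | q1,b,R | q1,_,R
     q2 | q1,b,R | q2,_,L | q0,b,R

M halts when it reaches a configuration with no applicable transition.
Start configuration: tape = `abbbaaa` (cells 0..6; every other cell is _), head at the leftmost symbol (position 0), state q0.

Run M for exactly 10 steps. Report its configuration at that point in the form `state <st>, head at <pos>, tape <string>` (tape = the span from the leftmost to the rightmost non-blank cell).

state q2, head at 2, tape bbaaaaa

q0 | _[a]bbbaaa   read a → write a, move L, go to q1
q1 | [_]abbbaaa   read _ → write _, move R, go to q1
q1 | _[a]bbbaaa   read a → write a, move R, go to q0
q0 | _a[b]bbaaa   read b → write a, move L, go to q2
q2 | _[a]abbaaa   read a → write b, move R, go to q1
q1 | _b[a]bbaaa   read a → write a, move R, go to q0
q0 | _ba[b]baaa   read b → write a, move L, go to q2
q2 | _b[a]abaaa   read a → write b, move R, go to q1
q1 | _bb[a]baaa   read a → write a, move R, go to q0
q0 | _bba[b]aaa   read b → write a, move L, go to q2
q2 | _bb[a]aaaa
After 10 steps: state q2, head at 2, tape bbaaaaa.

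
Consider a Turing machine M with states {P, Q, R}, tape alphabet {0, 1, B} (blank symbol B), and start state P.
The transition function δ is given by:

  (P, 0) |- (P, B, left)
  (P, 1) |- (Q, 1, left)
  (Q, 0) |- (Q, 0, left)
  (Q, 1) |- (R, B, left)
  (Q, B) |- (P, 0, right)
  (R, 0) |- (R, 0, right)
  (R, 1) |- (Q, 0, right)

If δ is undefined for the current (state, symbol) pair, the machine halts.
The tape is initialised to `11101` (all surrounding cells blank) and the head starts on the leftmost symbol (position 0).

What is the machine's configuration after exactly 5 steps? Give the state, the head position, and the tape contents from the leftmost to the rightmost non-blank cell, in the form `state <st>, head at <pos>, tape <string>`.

state=P head=0 tape=BB[1]1101   (P,1)→(Q,1,left)
state=Q head=-1 tape=B[B]11101   (Q,B)→(P,0,right)
state=P head=0 tape=B0[1]1101   (P,1)→(Q,1,left)
state=Q head=-1 tape=B[0]11101   (Q,0)→(Q,0,left)
state=Q head=-2 tape=[B]011101   (Q,B)→(P,0,right)
state=P head=-1 tape=0[0]11101
After 5 steps: state P, head at -1, tape 0011101.

state P, head at -1, tape 0011101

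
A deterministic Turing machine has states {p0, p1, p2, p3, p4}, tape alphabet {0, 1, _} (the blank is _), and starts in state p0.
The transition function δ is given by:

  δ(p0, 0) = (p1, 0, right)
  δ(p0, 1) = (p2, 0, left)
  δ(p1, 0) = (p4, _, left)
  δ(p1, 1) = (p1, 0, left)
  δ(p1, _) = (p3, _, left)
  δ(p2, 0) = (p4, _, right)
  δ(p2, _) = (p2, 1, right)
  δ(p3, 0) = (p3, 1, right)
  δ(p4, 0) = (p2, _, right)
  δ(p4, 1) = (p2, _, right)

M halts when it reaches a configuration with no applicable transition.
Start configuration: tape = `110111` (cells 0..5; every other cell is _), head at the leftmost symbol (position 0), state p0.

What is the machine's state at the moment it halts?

state=p0 head=0 tape=_[1]10111   (p0,1)→(p2,0,left)
state=p2 head=-1 tape=[_]010111   (p2,_)→(p2,1,right)
state=p2 head=0 tape=1[0]10111   (p2,0)→(p4,_,right)
state=p4 head=1 tape=1_[1]0111   (p4,1)→(p2,_,right)
state=p2 head=2 tape=1__[0]111   (p2,0)→(p4,_,right)
state=p4 head=3 tape=1___[1]11   (p4,1)→(p2,_,right)
state=p2 head=4 tape=1____[1]1
No transition is defined for (p2, 1); M halts in state p2.

p2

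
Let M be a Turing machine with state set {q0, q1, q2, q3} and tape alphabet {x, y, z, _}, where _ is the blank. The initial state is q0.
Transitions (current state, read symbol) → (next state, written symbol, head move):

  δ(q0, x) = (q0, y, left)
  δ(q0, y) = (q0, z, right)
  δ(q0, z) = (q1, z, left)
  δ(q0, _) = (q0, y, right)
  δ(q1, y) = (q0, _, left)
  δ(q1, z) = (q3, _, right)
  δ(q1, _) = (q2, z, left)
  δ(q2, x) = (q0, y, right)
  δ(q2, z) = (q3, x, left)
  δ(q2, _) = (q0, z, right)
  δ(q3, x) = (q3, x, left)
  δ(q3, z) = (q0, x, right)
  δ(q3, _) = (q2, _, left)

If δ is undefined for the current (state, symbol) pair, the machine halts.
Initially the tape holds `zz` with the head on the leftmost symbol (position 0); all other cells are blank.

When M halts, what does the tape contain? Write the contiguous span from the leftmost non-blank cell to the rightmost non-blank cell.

xzz

q0 | __[z]z   read z → write z, move left, go to q1
q1 | _[_]zz   read _ → write z, move left, go to q2
q2 | [_]zzz   read _ → write z, move right, go to q0
q0 | z[z]zz   read z → write z, move left, go to q1
q1 | [z]zzz   read z → write _, move right, go to q3
q3 | _[z]zz   read z → write x, move right, go to q0
q0 | _x[z]z   read z → write z, move left, go to q1
q1 | _[x]zz
The non-blank tape span at halt is xzz.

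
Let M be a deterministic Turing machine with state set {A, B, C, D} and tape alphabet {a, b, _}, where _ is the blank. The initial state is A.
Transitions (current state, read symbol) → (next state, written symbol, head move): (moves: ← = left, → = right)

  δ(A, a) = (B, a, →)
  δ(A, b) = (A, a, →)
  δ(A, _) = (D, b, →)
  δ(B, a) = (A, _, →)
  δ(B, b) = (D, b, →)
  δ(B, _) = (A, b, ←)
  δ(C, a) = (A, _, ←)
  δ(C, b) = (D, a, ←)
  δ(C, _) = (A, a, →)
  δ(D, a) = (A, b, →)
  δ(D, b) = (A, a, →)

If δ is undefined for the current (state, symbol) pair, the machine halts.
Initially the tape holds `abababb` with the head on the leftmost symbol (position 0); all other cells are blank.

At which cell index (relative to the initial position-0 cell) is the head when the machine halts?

8

A | [a]bababb__   read a → write a, move →, go to B
B | a[b]ababb__   read b → write b, move →, go to D
D | ab[a]babb__   read a → write b, move →, go to A
A | abb[b]abb__   read b → write a, move →, go to A
A | abba[a]bb__   read a → write a, move →, go to B
B | abbaa[b]b__   read b → write b, move →, go to D
D | abbaab[b]__   read b → write a, move →, go to A
A | abbaaba[_]_   read _ → write b, move →, go to D
D | abbaabab[_]
At halt the head is at cell 8.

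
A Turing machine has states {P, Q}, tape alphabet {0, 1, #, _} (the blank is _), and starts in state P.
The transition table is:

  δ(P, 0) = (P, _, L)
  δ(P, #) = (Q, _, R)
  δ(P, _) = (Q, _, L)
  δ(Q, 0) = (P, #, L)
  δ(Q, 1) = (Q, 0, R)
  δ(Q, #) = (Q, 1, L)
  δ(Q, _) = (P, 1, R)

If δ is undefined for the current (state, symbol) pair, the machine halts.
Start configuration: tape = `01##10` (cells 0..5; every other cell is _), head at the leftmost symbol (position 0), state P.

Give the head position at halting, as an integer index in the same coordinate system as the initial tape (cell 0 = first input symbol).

1

P | __[0]1##10   read 0 → write _, move L, go to P
P | _[_]_1##10   read _ → write _, move L, go to Q
Q | [_]__1##10   read _ → write 1, move R, go to P
P | 1[_]_1##10   read _ → write _, move L, go to Q
Q | [1]__1##10   read 1 → write 0, move R, go to Q
Q | 0[_]_1##10   read _ → write 1, move R, go to P
P | 01[_]1##10   read _ → write _, move L, go to Q
Q | 0[1]_1##10   read 1 → write 0, move R, go to Q
Q | 00[_]1##10   read _ → write 1, move R, go to P
P | 001[1]##10
At halt the head is at cell 1.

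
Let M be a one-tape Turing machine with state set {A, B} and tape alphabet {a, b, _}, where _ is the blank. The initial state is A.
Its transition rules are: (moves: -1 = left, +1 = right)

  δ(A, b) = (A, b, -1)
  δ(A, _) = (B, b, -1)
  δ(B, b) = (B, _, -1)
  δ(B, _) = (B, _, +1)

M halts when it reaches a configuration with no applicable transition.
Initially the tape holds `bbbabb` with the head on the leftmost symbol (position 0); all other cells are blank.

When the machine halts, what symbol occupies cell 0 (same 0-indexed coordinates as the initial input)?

_

state=A head=0 tape=__[b]bbabb   (A,b)→(A,b,-1)
state=A head=-1 tape=_[_]bbbabb   (A,_)→(B,b,-1)
state=B head=-2 tape=[_]bbbbabb   (B,_)→(B,_,+1)
state=B head=-1 tape=_[b]bbbabb   (B,b)→(B,_,-1)
state=B head=-2 tape=[_]_bbbabb   (B,_)→(B,_,+1)
state=B head=-1 tape=_[_]bbbabb   (B,_)→(B,_,+1)
state=B head=0 tape=__[b]bbabb   (B,b)→(B,_,-1)
state=B head=-1 tape=_[_]_bbabb   (B,_)→(B,_,+1)
state=B head=0 tape=__[_]bbabb   (B,_)→(B,_,+1)
state=B head=1 tape=___[b]babb   (B,b)→(B,_,-1)
state=B head=0 tape=__[_]_babb   (B,_)→(B,_,+1)
state=B head=1 tape=___[_]babb   (B,_)→(B,_,+1)
state=B head=2 tape=____[b]abb   (B,b)→(B,_,-1)
state=B head=1 tape=___[_]_abb   (B,_)→(B,_,+1)
state=B head=2 tape=____[_]abb   (B,_)→(B,_,+1)
state=B head=3 tape=_____[a]bb
Cell 0 holds _ when M halts.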